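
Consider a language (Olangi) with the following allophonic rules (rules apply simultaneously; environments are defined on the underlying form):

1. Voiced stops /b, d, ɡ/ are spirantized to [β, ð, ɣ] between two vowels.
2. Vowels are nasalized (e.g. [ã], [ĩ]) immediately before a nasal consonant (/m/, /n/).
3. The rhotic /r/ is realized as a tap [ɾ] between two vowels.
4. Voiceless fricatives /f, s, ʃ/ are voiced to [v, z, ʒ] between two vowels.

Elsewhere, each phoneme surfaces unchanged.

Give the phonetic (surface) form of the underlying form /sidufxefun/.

/s/ (word-initial): rule 4 targets it, but not between two vowels → unchanged [s].
/i/ (between /s/ and /d/) fails the environment for rule 2, so it stays [i].
Rule 1 applies to /d/ (between /i/ and /u/: between two vowels) → [ð].
/u/ (between /d/ and /f/): rule 2 targets it, but not before a nasal consonant → unchanged [u].
/f/ (between /u/ and /x/) fails the environment for rule 4, so it stays [f].
/x/ stays [x].
/e/ (between /x/ and /f/): rule 2 targets it, but not before a nasal consonant → unchanged [e].
/f/ (between /e/ and /u/) occurs between two vowels → [v] by rule 4.
Rule 2 applies to /u/ (between /f/ and /n/: before a nasal consonant) → [ũ].
/n/ stays [n].

[siðufxevũn]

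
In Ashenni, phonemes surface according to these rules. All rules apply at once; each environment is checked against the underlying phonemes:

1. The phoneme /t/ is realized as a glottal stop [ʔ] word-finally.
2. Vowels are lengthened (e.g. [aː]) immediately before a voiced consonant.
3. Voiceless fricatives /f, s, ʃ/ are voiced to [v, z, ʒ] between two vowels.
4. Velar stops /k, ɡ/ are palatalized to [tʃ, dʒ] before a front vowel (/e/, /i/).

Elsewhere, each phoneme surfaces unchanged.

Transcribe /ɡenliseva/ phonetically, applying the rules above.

/ɡ/ meets the environment for rule 4 (before a front vowel) → [dʒ].
/e/ (between /ɡ/ and /n/): before a voiced consonant, so rule 2 applies → [eː].
/n/ (between /e/ and /l/): no rule targets it → [n].
/l/ (between /n/ and /i/): no rule targets it → [l].
/i/ — between /l/ and /s/; rule 2 does not apply here → [i].
/s/ meets the environment for rule 3 (between two vowels) → [z].
/e/ (between /s/ and /v/) occurs before a voiced consonant → [eː] by rule 2.
/v/ (between /e/ and /a/): no rule targets it → [v].
/a/ — word-final; rule 2 does not apply here → [a].

[dʒeːnlizeːva]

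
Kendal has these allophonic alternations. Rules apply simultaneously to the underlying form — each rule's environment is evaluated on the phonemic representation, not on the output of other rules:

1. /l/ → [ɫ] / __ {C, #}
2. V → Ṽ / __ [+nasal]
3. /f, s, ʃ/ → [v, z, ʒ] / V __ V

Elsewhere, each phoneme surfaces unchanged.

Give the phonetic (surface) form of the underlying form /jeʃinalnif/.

/j/ (word-initial): no rule targets it → [j].
/e/ (between /j/ and /ʃ/): rule 2 targets it, but not before a nasal consonant → unchanged [e].
/ʃ/ (between /e/ and /i/): between two vowels, so rule 3 applies → [ʒ].
/i/ meets the environment for rule 2 (before a nasal consonant) → [ĩ].
/n/ (between /i/ and /a/) is unaffected → [n].
/a/ (between /n/ and /l/) fails the environment for rule 2, so it stays [a].
/l/ — between /a/ and /n/, word-finally or immediately before a consonant — surfaces as [ɫ] (rule 1).
/n/ — not in any rule's target class → [n].
/i/ (between /n/ and /f/): rule 2 targets it, but not before a nasal consonant → unchanged [i].
/f/ (word-final): rule 3 targets it, but not between two vowels → unchanged [f].

[jeʒĩnaɫnif]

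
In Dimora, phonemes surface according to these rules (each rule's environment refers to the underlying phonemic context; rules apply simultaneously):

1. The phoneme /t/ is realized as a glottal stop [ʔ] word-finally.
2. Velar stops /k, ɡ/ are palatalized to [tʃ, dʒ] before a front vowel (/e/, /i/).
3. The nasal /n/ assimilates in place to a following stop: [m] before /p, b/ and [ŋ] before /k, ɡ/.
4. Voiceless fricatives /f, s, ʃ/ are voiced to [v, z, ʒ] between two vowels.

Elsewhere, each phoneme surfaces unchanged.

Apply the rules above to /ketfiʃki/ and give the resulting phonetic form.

/k/ (word-initial) occurs before a front vowel → [tʃ] by rule 2.
/e/ (between /k/ and /t/) is unaffected → [e].
/t/ (between /e/ and /f/) fails the environment for rule 1, so it stays [t].
/f/ (between /t/ and /i/): rule 4 targets it, but not between two vowels → unchanged [f].
/i/ stays [i].
/ʃ/ (between /i/ and /k/) is in the target of rule 4 but the environment (between two vowels) is not met → [ʃ].
Rule 2 applies to /k/ (between /ʃ/ and /i/: before a front vowel) → [tʃ].
/i/ (word-final): no rule targets it → [i].

[tʃetfiʃtʃi]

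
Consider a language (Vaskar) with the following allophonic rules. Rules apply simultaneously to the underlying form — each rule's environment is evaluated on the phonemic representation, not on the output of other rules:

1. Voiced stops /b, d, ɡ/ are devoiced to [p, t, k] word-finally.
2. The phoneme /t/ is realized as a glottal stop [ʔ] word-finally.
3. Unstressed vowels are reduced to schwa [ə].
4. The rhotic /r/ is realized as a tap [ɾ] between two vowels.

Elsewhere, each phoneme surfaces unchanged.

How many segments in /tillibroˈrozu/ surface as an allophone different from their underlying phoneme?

Segments that undergo a rule: /i/ → [ə] (rule 3); /i/ → [ə] (rule 3); /o/ → [ə] (rule 3); /r/ → [ɾ] (rule 4); /u/ → [ə] (rule 3).
All other segments surface unchanged.

5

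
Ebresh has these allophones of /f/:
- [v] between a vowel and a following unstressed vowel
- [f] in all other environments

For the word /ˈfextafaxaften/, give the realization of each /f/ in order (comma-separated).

[f], [v], [f]

Occurrence 1 (position 1): no conditioning environment matches → elsewhere allophone [f].
Occurrence 2 (position 6): between a vowel and a following unstressed vowel → [v].
Occurrence 3 (position 10): no conditioning environment matches → elsewhere allophone [f].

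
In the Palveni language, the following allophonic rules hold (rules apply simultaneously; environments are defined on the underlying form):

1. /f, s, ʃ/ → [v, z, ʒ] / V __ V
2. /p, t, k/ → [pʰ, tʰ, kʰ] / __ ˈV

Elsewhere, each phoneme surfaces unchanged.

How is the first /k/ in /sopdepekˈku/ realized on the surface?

[k]

/k/ (between /e/ and /k/) is in the target of rule 2 but the environment (immediately before a stressed vowel) is not met → [k].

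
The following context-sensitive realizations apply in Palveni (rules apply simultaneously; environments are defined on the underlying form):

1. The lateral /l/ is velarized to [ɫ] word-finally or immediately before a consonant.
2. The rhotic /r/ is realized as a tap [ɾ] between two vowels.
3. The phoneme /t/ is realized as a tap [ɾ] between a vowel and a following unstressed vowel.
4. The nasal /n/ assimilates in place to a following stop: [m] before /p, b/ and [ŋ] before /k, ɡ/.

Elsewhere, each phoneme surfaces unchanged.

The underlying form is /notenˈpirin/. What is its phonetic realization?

[noɾemˈpiɾin]

/n/ (word-initial) is in the target of rule 4 but the environment (before a labial or velar stop) is not met → [n].
/o/ (between /n/ and /t/) is unaffected → [o].
/t/ (between /o/ and /e/) occurs between a vowel and a following unstressed vowel → [ɾ] by rule 3.
/e/ stays [e].
Rule 4 applies to /n/ (between /e/ and /p/: before a labial or velar stop) → [m].
/p/ stays [p].
/i/ — not in any rule's target class → [i].
/r/ (between /i/ and /i/) occurs between two vowels → [ɾ] by rule 2.
/i/ stays [i].
/n/ (word-final) is in the target of rule 4 but the environment (before a labial or velar stop) is not met → [n].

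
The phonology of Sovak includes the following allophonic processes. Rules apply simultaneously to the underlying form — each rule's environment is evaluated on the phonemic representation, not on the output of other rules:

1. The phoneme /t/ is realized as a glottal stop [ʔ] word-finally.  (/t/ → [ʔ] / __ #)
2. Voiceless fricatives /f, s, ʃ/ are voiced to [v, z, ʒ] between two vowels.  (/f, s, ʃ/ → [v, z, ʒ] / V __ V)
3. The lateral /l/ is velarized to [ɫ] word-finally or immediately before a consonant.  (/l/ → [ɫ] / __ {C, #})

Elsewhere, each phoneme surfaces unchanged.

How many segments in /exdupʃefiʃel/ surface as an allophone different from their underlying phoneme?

Segments that undergo a rule: /f/ → [v] (rule 2); /ʃ/ → [ʒ] (rule 2); /l/ → [ɫ] (rule 3).
All other segments surface unchanged.

3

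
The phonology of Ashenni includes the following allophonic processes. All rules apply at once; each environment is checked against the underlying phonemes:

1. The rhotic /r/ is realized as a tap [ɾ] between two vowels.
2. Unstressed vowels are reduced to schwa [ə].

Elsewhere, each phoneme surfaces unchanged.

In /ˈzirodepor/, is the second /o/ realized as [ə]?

Rule 2 applies to /o/ (between /p/ and /r/: in an unstressed syllable) → [ə].
The actual realization is [ə], which matches [ə].

Yes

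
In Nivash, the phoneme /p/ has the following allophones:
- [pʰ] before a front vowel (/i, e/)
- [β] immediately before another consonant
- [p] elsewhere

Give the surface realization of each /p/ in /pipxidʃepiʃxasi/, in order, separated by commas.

Occurrence 1 (position 1): before a front vowel (/i, e/) → [pʰ].
Occurrence 2 (position 3): immediately before another consonant → [β].
Occurrence 3 (position 9): before a front vowel (/i, e/) → [pʰ].

[pʰ], [β], [pʰ]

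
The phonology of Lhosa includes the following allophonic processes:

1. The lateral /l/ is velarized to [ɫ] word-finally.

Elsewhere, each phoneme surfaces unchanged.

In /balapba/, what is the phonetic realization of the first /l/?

[l]

/l/ (between /a/ and /a/) fails the environment for rule 1, so it stays [l].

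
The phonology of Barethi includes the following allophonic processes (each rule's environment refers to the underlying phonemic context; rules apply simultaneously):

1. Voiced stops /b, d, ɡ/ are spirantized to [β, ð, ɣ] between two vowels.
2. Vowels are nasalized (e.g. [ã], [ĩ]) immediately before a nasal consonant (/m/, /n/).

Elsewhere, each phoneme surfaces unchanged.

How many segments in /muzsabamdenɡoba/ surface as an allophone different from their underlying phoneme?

Segments that undergo a rule: /b/ → [β] (rule 1); /a/ → [ã] (rule 2); /e/ → [ẽ] (rule 2); /b/ → [β] (rule 1).
All other segments surface unchanged.

4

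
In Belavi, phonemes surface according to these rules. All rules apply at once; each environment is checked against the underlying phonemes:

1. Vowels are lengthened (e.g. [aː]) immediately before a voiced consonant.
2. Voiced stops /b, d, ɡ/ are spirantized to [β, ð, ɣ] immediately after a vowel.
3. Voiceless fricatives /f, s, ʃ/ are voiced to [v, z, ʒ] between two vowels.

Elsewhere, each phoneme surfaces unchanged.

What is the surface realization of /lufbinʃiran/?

[lufbiːnʃiːraːn]

/l/ — not in any rule's target class → [l].
/u/ (between /l/ and /f/) fails the environment for rule 1, so it stays [u].
/f/ (between /u/ and /b/): rule 3 targets it, but not between two vowels → unchanged [f].
/b/ (between /f/ and /i/): rule 2 targets it, but not immediately after a vowel → unchanged [b].
/i/ (between /b/ and /n/): before a voiced consonant, so rule 1 applies → [iː].
/n/ (between /i/ and /ʃ/): no rule targets it → [n].
/ʃ/ (between /n/ and /i/) is in the target of rule 3 but the environment (between two vowels) is not met → [ʃ].
/i/ meets the environment for rule 1 (before a voiced consonant) → [iː].
/r/ stays [r].
/a/ (between /r/ and /n/) occurs before a voiced consonant → [aː] by rule 1.
/n/ stays [n].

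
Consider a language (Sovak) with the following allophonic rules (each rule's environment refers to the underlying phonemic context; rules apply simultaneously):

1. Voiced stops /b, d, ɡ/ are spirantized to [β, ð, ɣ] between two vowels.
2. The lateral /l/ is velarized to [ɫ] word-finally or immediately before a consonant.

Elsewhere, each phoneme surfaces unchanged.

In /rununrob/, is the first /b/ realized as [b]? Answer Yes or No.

/b/ — word-final; rule 1 does not apply here → [b].
The actual realization is [b], which matches [b].

Yes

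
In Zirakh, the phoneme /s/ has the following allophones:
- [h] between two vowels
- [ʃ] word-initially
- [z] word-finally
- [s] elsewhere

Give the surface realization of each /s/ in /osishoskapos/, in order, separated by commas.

Occurrence 1 (position 2): between two vowels → [h].
Occurrence 2 (position 4): no conditioning environment matches → elsewhere allophone [s].
Occurrence 3 (position 7): no conditioning environment matches → elsewhere allophone [s].
Occurrence 4 (position 12): word-finally → [z].

[h], [s], [s], [z]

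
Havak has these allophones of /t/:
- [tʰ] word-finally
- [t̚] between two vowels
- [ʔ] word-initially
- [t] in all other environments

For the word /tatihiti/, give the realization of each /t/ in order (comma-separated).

Occurrence 1 (position 1): word-initially → [ʔ].
Occurrence 2 (position 3): between two vowels → [t̚].
Occurrence 3 (position 7): between two vowels → [t̚].

[ʔ], [t̚], [t̚]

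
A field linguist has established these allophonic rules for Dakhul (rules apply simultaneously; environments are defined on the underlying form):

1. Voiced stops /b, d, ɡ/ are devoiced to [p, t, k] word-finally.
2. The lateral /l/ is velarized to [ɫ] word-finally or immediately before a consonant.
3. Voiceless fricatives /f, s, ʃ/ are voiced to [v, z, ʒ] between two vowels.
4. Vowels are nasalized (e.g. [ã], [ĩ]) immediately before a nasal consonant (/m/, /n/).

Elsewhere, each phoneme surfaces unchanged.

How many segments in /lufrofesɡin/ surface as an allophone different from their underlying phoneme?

Segments that undergo a rule: /f/ → [v] (rule 3); /i/ → [ĩ] (rule 4).
All other segments surface unchanged.

2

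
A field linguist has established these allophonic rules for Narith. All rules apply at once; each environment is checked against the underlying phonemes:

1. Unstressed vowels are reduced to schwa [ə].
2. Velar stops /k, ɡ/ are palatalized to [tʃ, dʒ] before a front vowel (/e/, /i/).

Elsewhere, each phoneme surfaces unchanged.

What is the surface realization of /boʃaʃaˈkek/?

/b/ — not in any rule's target class → [b].
/o/ (between /b/ and /ʃ/) occurs in an unstressed syllable → [ə] by rule 1.
/ʃ/ (between /o/ and /a/) is unaffected → [ʃ].
/a/ — between /ʃ/ and /ʃ/, in an unstressed syllable — surfaces as [ə] (rule 1).
/ʃ/ stays [ʃ].
/a/ meets the environment for rule 1 (in an unstressed syllable) → [ə].
/k/ meets the environment for rule 2 (before a front vowel) → [tʃ].
/e/ — between /k/ and /k/; rule 1 does not apply here → [e].
/k/ (word-final) is in the target of rule 2 but the environment (before a front vowel) is not met → [k].

[bəʃəʃəˈtʃek]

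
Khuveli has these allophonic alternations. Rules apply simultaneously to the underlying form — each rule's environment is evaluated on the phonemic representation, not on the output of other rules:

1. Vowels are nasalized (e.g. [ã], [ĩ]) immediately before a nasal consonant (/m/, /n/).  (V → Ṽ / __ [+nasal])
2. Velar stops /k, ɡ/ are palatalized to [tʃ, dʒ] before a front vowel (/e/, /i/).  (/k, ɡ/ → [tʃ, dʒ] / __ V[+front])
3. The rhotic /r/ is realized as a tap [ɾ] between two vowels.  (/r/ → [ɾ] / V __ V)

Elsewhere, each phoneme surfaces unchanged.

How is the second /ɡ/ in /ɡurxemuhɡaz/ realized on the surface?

/ɡ/ (between /h/ and /a/) is in the target of rule 2 but the environment (before a front vowel) is not met → [ɡ].

[ɡ]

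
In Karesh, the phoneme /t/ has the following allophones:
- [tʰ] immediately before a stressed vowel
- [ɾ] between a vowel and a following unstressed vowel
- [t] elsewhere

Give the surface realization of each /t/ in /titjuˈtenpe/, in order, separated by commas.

Occurrence 1 (position 1): no conditioning environment matches → elsewhere allophone [t].
Occurrence 2 (position 3): no conditioning environment matches → elsewhere allophone [t].
Occurrence 3 (position 6): immediately before a stressed vowel → [tʰ].

[t], [t], [tʰ]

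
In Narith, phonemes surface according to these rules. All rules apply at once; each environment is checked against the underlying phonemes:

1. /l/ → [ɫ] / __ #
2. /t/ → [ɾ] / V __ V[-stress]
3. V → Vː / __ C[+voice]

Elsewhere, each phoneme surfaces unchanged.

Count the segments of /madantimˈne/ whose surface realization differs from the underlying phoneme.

3

Segments that undergo a rule: /a/ → [aː] (rule 3); /a/ → [aː] (rule 3); /i/ → [iː] (rule 3).
All other segments surface unchanged.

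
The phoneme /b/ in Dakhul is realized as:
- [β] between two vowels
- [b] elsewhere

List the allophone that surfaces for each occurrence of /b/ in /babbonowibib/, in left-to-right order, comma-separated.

Occurrence 1 (position 1): no conditioning environment matches → elsewhere allophone [b].
Occurrence 2 (position 3): no conditioning environment matches → elsewhere allophone [b].
Occurrence 3 (position 4): no conditioning environment matches → elsewhere allophone [b].
Occurrence 4 (position 10): between two vowels → [β].
Occurrence 5 (position 12): no conditioning environment matches → elsewhere allophone [b].

[b], [b], [b], [β], [b]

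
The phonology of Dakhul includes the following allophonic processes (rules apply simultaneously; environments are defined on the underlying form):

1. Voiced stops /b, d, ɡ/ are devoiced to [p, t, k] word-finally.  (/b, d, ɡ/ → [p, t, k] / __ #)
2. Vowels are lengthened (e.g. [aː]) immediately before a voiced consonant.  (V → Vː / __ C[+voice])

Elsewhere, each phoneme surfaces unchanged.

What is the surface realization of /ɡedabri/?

[ɡeːdaːbri]

/ɡ/ (word-initial) fails the environment for rule 1, so it stays [ɡ].
/e/ (between /ɡ/ and /d/) occurs before a voiced consonant → [eː] by rule 2.
/d/ — between /e/ and /a/; rule 1 does not apply here → [d].
/a/ (between /d/ and /b/): before a voiced consonant, so rule 2 applies → [aː].
/b/ (between /a/ and /r/): rule 1 targets it, but not word-finally → unchanged [b].
/r/ (between /b/ and /i/): no rule targets it → [r].
/i/ (word-final): rule 2 targets it, but not before a voiced consonant → unchanged [i].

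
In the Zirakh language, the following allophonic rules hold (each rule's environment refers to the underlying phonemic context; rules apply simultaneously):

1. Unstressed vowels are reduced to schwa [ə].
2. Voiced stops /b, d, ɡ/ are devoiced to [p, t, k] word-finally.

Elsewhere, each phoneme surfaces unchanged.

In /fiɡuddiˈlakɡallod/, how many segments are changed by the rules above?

6

Segments that undergo a rule: /i/ → [ə] (rule 1); /u/ → [ə] (rule 1); /i/ → [ə] (rule 1); /a/ → [ə] (rule 1); /o/ → [ə] (rule 1); /d/ → [t] (rule 2).
All other segments surface unchanged.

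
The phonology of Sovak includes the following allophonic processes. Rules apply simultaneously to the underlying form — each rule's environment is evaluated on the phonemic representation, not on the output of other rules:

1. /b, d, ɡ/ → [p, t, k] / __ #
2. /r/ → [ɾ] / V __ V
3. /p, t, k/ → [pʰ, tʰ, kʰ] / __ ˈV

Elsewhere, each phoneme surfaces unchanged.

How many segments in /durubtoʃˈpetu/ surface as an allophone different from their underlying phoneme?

Segments that undergo a rule: /r/ → [ɾ] (rule 2); /p/ → [pʰ] (rule 3).
All other segments surface unchanged.

2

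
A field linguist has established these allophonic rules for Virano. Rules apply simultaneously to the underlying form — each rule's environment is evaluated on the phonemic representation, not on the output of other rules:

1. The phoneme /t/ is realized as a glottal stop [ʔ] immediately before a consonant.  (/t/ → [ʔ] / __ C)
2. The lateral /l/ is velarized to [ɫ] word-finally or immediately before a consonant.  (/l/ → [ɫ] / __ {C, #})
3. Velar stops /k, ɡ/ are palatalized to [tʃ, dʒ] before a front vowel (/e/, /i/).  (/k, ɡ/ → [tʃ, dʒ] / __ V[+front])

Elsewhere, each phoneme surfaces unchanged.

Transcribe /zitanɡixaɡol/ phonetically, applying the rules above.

[zitandʒixaɡoɫ]

/z/ (word-initial) is unaffected → [z].
/i/ (between /z/ and /t/) is unaffected → [i].
/t/ — between /i/ and /a/; rule 1 does not apply here → [t].
/a/ — not in any rule's target class → [a].
/n/ stays [n].
/ɡ/ meets the environment for rule 3 (before a front vowel) → [dʒ].
/i/ (between /ɡ/ and /x/) is unaffected → [i].
/x/ (between /i/ and /a/): no rule targets it → [x].
/a/ (between /x/ and /ɡ/): no rule targets it → [a].
/ɡ/ — between /a/ and /o/; rule 3 does not apply here → [ɡ].
/o/ (between /ɡ/ and /l/) is unaffected → [o].
/l/ meets the environment for rule 2 (word-finally or immediately before a consonant) → [ɫ].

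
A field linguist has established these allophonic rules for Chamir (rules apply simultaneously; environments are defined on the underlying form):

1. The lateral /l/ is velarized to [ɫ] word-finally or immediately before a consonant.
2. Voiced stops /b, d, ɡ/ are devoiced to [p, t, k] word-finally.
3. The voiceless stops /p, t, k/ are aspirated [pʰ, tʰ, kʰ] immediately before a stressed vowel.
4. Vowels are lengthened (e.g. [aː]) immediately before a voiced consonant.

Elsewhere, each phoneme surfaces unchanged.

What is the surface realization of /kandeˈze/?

/k/ (word-initial) is in the target of rule 3 but the environment (immediately before a stressed vowel) is not met → [k].
Rule 4 applies to /a/ (between /k/ and /n/: before a voiced consonant) → [aː].
/n/ (between /a/ and /d/): no rule targets it → [n].
/d/ — between /n/ and /e/; rule 2 does not apply here → [d].
/e/ (between /d/ and /z/): before a voiced consonant, so rule 4 applies → [eː].
/z/ (between /e/ and /e/) is unaffected → [z].
/e/ (word-final) fails the environment for rule 4, so it stays [e].

[kaːndeːˈze]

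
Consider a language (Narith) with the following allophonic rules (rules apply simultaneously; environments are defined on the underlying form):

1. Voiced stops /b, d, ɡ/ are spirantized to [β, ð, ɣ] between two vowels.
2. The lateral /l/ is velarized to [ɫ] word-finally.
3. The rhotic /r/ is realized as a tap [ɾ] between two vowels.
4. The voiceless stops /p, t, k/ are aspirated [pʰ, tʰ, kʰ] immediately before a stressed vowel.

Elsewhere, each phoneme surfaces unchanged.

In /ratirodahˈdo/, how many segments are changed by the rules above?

2

Segments that undergo a rule: /r/ → [ɾ] (rule 3); /d/ → [ð] (rule 1).
All other segments surface unchanged.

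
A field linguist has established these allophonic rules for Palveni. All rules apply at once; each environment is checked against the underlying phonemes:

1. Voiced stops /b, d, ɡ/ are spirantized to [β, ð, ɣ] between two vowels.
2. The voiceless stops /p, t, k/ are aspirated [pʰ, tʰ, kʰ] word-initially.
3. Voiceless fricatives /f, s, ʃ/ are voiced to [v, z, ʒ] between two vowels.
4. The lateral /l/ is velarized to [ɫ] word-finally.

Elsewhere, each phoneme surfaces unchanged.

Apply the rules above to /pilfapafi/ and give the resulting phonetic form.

/p/ meets the environment for rule 2 (word-initially) → [pʰ].
/i/ — not in any rule's target class → [i].
/l/ (between /i/ and /f/) is in the target of rule 4 but the environment (word-finally) is not met → [l].
/f/ — between /l/ and /a/; rule 3 does not apply here → [f].
/a/ stays [a].
/p/ (between /a/ and /a/) is in the target of rule 2 but the environment (word-initially) is not met → [p].
/a/ — not in any rule's target class → [a].
/f/ — between /a/ and /i/, between two vowels — surfaces as [v] (rule 3).
/i/ stays [i].

[pʰilfapavi]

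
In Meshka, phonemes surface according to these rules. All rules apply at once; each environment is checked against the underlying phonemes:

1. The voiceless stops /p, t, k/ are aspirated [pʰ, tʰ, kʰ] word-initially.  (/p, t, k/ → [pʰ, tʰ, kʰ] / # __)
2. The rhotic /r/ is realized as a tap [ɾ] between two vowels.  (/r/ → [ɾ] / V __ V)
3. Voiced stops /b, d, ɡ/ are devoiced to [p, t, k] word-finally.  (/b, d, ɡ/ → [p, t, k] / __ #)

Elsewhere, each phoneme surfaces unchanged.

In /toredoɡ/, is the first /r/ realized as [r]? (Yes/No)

Rule 2 applies to /r/ (between /o/ and /e/: between two vowels) → [ɾ].
The actual realization is [ɾ], not [r].

No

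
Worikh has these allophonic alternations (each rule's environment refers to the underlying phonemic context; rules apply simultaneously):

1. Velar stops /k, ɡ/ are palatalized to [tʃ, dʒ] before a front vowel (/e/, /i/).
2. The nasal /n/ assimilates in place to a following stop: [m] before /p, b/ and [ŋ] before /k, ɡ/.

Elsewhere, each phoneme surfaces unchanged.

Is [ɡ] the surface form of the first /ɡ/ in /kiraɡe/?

No

/ɡ/ meets the environment for rule 1 (before a front vowel) → [dʒ].
The actual realization is [dʒ], not [ɡ].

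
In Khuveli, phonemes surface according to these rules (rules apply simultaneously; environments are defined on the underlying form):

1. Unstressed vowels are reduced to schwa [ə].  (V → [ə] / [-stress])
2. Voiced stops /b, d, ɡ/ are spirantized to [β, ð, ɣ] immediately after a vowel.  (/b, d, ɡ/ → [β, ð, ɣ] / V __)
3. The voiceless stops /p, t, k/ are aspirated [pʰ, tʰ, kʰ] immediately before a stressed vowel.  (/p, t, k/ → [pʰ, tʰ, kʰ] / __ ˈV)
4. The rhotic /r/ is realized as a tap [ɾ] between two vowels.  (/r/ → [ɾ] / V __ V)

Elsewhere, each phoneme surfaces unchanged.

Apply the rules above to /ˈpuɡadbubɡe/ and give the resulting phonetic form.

[ˈpʰuɣəðbəβɡə]

/p/ (word-initial): immediately before a stressed vowel, so rule 3 applies → [pʰ].
/u/ (between /p/ and /ɡ/): rule 1 targets it, but not in an unstressed syllable → unchanged [u].
/ɡ/ meets the environment for rule 2 (immediately after a vowel) → [ɣ].
/a/ — between /ɡ/ and /d/, in an unstressed syllable — surfaces as [ə] (rule 1).
/d/ meets the environment for rule 2 (immediately after a vowel) → [ð].
/b/ — between /d/ and /u/; rule 2 does not apply here → [b].
/u/ (between /b/ and /b/) occurs in an unstressed syllable → [ə] by rule 1.
/b/ (between /u/ and /ɡ/): immediately after a vowel, so rule 2 applies → [β].
/ɡ/ (between /b/ and /e/): rule 2 targets it, but not immediately after a vowel → unchanged [ɡ].
/e/ (word-final): in an unstressed syllable, so rule 1 applies → [ə].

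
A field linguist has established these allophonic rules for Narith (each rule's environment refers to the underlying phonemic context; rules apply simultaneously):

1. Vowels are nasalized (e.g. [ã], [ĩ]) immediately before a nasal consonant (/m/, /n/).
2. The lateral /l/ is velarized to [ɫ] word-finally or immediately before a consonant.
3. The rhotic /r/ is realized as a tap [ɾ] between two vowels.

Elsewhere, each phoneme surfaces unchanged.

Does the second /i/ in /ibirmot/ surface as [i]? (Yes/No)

Yes

/i/ (between /b/ and /r/) fails the environment for rule 1, so it stays [i].
The actual realization is [i], which matches [i].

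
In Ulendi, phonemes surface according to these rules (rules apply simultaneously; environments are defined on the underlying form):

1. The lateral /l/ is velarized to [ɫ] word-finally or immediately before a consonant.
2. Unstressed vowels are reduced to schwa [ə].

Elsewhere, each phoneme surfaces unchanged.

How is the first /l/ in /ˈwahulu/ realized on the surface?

/l/ (between /u/ and /u/) fails the environment for rule 1, so it stays [l].

[l]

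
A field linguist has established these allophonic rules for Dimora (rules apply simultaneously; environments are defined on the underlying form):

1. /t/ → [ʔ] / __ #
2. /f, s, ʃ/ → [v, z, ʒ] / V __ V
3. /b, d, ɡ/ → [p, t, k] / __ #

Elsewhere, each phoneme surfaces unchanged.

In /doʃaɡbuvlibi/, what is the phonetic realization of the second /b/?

/b/ (between /i/ and /i/): rule 3 targets it, but not word-finally → unchanged [b].

[b]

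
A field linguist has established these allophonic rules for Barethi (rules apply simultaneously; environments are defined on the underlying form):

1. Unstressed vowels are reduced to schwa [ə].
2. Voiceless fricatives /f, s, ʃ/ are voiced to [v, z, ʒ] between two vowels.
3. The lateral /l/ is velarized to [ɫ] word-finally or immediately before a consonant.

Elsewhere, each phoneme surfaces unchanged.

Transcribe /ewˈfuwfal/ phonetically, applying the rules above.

[əwˈfuwfəɫ]

/e/ meets the environment for rule 1 (in an unstressed syllable) → [ə].
/w/ (between /e/ and /f/) is unaffected → [w].
/f/ (between /w/ and /u/) is in the target of rule 2 but the environment (between two vowels) is not met → [f].
/u/ (between /f/ and /w/) fails the environment for rule 1, so it stays [u].
/w/ (between /u/ and /f/): no rule targets it → [w].
/f/ — between /w/ and /a/; rule 2 does not apply here → [f].
/a/ — between /f/ and /l/, in an unstressed syllable — surfaces as [ə] (rule 1).
/l/ (word-final): word-finally or immediately before a consonant, so rule 3 applies → [ɫ].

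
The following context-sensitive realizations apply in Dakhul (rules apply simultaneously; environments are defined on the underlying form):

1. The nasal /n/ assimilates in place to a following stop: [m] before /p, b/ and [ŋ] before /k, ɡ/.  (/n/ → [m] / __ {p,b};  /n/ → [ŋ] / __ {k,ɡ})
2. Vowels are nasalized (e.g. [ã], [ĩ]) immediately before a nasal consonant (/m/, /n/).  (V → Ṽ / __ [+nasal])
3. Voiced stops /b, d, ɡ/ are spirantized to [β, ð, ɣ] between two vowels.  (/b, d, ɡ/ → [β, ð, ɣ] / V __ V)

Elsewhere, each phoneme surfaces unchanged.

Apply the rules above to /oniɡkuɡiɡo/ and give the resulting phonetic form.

[õniɡkuɣiɣo]

/o/ meets the environment for rule 2 (before a nasal consonant) → [õ].
/n/ (between /o/ and /i/): rule 1 targets it, but not before a labial or velar stop → unchanged [n].
/i/ — between /n/ and /ɡ/; rule 2 does not apply here → [i].
/ɡ/ — between /i/ and /k/; rule 3 does not apply here → [ɡ].
/u/ (between /k/ and /ɡ/): rule 2 targets it, but not before a nasal consonant → unchanged [u].
/ɡ/ (between /u/ and /i/) occurs between two vowels → [ɣ] by rule 3.
/i/ — between /ɡ/ and /ɡ/; rule 2 does not apply here → [i].
/ɡ/ (between /i/ and /o/) occurs between two vowels → [ɣ] by rule 3.
/o/ — word-final; rule 2 does not apply here → [o].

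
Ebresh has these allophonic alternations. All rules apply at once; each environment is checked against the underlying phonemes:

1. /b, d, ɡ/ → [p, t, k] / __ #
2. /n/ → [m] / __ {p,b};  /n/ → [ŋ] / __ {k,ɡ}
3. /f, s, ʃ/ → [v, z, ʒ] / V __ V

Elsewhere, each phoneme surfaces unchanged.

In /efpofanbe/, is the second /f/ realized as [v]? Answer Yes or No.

Yes

/f/ (between /o/ and /a/) occurs between two vowels → [v] by rule 3.
The actual realization is [v], which matches [v].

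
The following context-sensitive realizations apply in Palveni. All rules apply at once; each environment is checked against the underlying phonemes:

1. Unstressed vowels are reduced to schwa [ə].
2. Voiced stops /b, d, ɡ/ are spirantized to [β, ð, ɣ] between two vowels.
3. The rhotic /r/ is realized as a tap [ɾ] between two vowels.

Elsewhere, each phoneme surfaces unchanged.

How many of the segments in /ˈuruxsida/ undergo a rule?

Segments that undergo a rule: /r/ → [ɾ] (rule 3); /u/ → [ə] (rule 1); /i/ → [ə] (rule 1); /d/ → [ð] (rule 2); /a/ → [ə] (rule 1).
All other segments surface unchanged.

5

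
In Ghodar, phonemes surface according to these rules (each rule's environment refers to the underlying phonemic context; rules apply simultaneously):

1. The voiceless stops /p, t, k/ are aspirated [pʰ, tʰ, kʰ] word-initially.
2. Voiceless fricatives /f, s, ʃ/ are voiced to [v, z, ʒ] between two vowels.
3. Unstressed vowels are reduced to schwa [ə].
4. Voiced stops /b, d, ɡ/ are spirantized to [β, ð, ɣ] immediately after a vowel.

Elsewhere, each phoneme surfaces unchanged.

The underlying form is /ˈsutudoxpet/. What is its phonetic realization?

/s/ — word-initial; rule 2 does not apply here → [s].
/u/ — between /s/ and /t/; rule 3 does not apply here → [u].
/t/ (between /u/ and /u/) fails the environment for rule 1, so it stays [t].
/u/ — between /t/ and /d/, in an unstressed syllable — surfaces as [ə] (rule 3).
/d/ (between /u/ and /o/): immediately after a vowel, so rule 4 applies → [ð].
/o/ — between /d/ and /x/, in an unstressed syllable — surfaces as [ə] (rule 3).
/x/ stays [x].
/p/ — between /x/ and /e/; rule 1 does not apply here → [p].
/e/ (between /p/ and /t/) occurs in an unstressed syllable → [ə] by rule 3.
/t/ (word-final) is in the target of rule 1 but the environment (word-initially) is not met → [t].

[ˈsutəðəxpət]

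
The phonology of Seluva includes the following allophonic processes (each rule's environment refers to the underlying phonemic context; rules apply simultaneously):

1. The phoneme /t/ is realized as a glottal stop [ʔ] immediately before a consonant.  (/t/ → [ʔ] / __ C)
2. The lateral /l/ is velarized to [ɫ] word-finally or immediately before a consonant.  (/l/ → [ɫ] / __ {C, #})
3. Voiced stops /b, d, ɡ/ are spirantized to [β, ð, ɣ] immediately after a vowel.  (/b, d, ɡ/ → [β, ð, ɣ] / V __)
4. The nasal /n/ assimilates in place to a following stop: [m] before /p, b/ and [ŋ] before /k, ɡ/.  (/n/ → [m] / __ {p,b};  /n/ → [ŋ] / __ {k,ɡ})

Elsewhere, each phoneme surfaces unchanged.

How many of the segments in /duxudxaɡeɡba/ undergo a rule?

Segments that undergo a rule: /d/ → [ð] (rule 3); /ɡ/ → [ɣ] (rule 3); /ɡ/ → [ɣ] (rule 3).
All other segments surface unchanged.

3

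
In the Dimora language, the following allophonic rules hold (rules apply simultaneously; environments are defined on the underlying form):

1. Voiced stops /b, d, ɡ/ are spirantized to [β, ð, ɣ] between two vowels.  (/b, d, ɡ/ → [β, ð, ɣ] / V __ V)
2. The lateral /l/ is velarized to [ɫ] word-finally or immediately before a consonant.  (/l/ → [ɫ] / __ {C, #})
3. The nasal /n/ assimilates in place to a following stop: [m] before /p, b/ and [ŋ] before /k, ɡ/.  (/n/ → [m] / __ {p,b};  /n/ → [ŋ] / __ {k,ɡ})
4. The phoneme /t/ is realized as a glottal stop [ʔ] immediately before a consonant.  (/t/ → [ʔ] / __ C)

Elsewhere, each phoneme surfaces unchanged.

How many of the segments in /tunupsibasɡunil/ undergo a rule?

Segments that undergo a rule: /b/ → [β] (rule 1); /l/ → [ɫ] (rule 2).
All other segments surface unchanged.

2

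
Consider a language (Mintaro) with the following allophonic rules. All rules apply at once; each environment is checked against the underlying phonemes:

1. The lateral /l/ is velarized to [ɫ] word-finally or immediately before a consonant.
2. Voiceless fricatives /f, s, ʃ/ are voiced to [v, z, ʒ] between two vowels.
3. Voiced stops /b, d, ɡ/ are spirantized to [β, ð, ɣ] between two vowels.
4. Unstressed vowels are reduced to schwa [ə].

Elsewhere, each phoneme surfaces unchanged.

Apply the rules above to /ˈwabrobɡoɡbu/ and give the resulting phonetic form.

[ˈwabrəbɡəɡbə]

/w/ (word-initial): no rule targets it → [w].
/a/ (between /w/ and /b/) is in the target of rule 4 but the environment (in an unstressed syllable) is not met → [a].
/b/ (between /a/ and /r/): rule 3 targets it, but not between two vowels → unchanged [b].
/r/ (between /b/ and /o/) is unaffected → [r].
/o/ (between /r/ and /b/) occurs in an unstressed syllable → [ə] by rule 4.
/b/ (between /o/ and /ɡ/) fails the environment for rule 3, so it stays [b].
/ɡ/ (between /b/ and /o/) is in the target of rule 3 but the environment (between two vowels) is not met → [ɡ].
Rule 4 applies to /o/ (between /ɡ/ and /ɡ/: in an unstressed syllable) → [ə].
/ɡ/ (between /o/ and /b/) fails the environment for rule 3, so it stays [ɡ].
/b/ — between /ɡ/ and /u/; rule 3 does not apply here → [b].
Rule 4 applies to /u/ (word-final: in an unstressed syllable) → [ə].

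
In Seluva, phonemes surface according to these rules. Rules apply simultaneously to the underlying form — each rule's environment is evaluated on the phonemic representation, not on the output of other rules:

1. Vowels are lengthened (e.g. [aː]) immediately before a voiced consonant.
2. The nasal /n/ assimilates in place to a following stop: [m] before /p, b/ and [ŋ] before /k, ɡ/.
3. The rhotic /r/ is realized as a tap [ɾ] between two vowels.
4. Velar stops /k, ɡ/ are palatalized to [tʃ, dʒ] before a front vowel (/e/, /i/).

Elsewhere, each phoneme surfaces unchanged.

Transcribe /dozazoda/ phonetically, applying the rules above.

[doːzaːzoːda]

/o/ (between /d/ and /z/) occurs before a voiced consonant → [oː] by rule 1.
/a/ meets the environment for rule 1 (before a voiced consonant) → [aː].
/o/ meets the environment for rule 1 (before a voiced consonant) → [oː].
/a/ (word-final) fails the environment for rule 1, so it stays [a].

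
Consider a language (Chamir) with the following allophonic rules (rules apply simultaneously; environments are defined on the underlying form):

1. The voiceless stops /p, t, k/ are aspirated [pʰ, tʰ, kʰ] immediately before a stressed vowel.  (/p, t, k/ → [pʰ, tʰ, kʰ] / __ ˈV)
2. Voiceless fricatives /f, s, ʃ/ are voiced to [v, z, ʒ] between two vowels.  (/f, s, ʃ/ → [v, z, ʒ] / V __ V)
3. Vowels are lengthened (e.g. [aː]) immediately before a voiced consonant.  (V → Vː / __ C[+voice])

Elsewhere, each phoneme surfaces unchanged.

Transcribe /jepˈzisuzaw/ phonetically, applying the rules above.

/j/ stays [j].
/e/ (between /j/ and /p/) is in the target of rule 3 but the environment (before a voiced consonant) is not met → [e].
/p/ (between /e/ and /z/) fails the environment for rule 1, so it stays [p].
/z/ — not in any rule's target class → [z].
/i/ — between /z/ and /s/; rule 3 does not apply here → [i].
/s/ (between /i/ and /u/): between two vowels, so rule 2 applies → [z].
/u/ meets the environment for rule 3 (before a voiced consonant) → [uː].
/z/ (between /u/ and /a/) is unaffected → [z].
Rule 3 applies to /a/ (between /z/ and /w/: before a voiced consonant) → [aː].
/w/ (word-final): no rule targets it → [w].

[jepˈzizuːzaːw]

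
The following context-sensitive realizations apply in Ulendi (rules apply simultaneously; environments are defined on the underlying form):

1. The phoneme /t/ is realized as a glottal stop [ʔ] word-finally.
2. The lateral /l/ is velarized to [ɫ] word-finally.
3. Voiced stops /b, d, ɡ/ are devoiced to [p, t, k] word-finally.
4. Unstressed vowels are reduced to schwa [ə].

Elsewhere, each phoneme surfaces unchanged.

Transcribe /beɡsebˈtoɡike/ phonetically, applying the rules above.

[bəɡsəbˈtoɡəkə]

/b/ — word-initial; rule 3 does not apply here → [b].
Rule 4 applies to /e/ (between /b/ and /ɡ/: in an unstressed syllable) → [ə].
/ɡ/ (between /e/ and /s/): rule 3 targets it, but not word-finally → unchanged [ɡ].
/s/ (between /ɡ/ and /e/): no rule targets it → [s].
/e/ — between /s/ and /b/, in an unstressed syllable — surfaces as [ə] (rule 4).
/b/ (between /e/ and /t/) is in the target of rule 3 but the environment (word-finally) is not met → [b].
/t/ (between /b/ and /o/) fails the environment for rule 1, so it stays [t].
/o/ (between /t/ and /ɡ/): rule 4 targets it, but not in an unstressed syllable → unchanged [o].
/ɡ/ (between /o/ and /i/) fails the environment for rule 3, so it stays [ɡ].
/i/ — between /ɡ/ and /k/, in an unstressed syllable — surfaces as [ə] (rule 4).
/k/ (between /i/ and /e/) is unaffected → [k].
/e/ (word-final) occurs in an unstressed syllable → [ə] by rule 4.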